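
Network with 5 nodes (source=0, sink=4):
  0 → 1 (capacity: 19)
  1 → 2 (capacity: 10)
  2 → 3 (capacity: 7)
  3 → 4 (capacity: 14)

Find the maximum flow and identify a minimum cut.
Max flow = 7, Min cut edges: (2,3)

Maximum flow: 7
Minimum cut: (2,3)
Partition: S = [0, 1, 2], T = [3, 4]

Max-flow min-cut theorem verified: both equal 7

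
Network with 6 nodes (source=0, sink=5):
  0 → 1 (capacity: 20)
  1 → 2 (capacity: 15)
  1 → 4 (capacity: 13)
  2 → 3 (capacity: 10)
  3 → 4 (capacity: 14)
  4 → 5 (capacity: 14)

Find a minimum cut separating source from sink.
Min cut value = 14, edges: (4,5)

Min cut value: 14
Partition: S = [0, 1, 2, 3, 4], T = [5]
Cut edges: (4,5)

By max-flow min-cut theorem, max flow = min cut = 14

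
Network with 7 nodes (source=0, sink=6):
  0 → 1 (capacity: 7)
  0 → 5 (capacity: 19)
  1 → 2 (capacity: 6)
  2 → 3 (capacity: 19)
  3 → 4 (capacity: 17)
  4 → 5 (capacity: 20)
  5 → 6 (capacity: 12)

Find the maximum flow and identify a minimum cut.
Max flow = 12, Min cut edges: (5,6)

Maximum flow: 12
Minimum cut: (5,6)
Partition: S = [0, 1, 2, 3, 4, 5], T = [6]

Max-flow min-cut theorem verified: both equal 12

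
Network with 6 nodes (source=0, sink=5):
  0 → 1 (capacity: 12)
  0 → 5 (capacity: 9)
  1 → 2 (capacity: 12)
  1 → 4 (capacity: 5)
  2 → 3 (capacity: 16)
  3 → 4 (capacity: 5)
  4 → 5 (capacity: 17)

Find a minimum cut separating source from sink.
Min cut value = 19, edges: (0,5), (1,4), (3,4)

Min cut value: 19
Partition: S = [0, 1, 2, 3], T = [4, 5]
Cut edges: (0,5), (1,4), (3,4)

By max-flow min-cut theorem, max flow = min cut = 19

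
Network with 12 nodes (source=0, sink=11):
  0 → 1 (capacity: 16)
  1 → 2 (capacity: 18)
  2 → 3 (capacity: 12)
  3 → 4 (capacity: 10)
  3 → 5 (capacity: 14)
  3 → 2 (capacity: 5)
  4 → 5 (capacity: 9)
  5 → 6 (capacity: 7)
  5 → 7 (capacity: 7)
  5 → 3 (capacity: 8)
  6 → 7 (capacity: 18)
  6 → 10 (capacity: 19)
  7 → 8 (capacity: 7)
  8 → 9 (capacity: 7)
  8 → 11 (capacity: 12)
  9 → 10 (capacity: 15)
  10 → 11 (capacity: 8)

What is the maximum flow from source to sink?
Maximum flow = 12

Max flow: 12

Flow assignment:
  0 → 1: 12/16
  1 → 2: 12/18
  2 → 3: 12/12
  3 → 5: 12/14
  5 → 6: 7/7
  5 → 7: 5/7
  6 → 10: 7/19
  7 → 8: 5/7
  8 → 11: 5/12
  10 → 11: 7/8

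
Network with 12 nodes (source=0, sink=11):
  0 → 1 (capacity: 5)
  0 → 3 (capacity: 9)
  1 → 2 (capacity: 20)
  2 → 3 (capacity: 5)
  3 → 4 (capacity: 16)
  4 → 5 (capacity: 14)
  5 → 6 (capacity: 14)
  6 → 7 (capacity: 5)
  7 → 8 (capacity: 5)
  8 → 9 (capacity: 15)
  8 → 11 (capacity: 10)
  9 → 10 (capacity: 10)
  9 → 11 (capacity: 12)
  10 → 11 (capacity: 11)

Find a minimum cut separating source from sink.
Min cut value = 5, edges: (7,8)

Min cut value: 5
Partition: S = [0, 1, 2, 3, 4, 5, 6, 7], T = [8, 9, 10, 11]
Cut edges: (7,8)

By max-flow min-cut theorem, max flow = min cut = 5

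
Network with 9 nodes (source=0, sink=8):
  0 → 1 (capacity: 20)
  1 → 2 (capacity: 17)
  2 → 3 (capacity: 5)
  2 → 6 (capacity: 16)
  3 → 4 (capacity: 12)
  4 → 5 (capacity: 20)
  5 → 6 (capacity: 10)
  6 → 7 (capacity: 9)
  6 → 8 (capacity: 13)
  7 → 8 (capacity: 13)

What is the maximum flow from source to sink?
Maximum flow = 17

Max flow: 17

Flow assignment:
  0 → 1: 17/20
  1 → 2: 17/17
  2 → 3: 1/5
  2 → 6: 16/16
  3 → 4: 1/12
  4 → 5: 1/20
  5 → 6: 1/10
  6 → 7: 4/9
  6 → 8: 13/13
  7 → 8: 4/13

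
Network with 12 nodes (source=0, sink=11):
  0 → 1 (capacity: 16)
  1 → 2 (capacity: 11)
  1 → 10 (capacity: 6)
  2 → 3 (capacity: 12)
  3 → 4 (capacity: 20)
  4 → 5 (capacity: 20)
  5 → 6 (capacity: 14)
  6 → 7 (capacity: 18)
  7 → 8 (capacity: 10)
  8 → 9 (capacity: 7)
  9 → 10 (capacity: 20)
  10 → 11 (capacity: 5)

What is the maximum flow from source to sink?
Maximum flow = 5

Max flow: 5

Flow assignment:
  0 → 1: 5/16
  1 → 2: 5/11
  2 → 3: 5/12
  3 → 4: 5/20
  4 → 5: 5/20
  5 → 6: 5/14
  6 → 7: 5/18
  7 → 8: 5/10
  8 → 9: 5/7
  9 → 10: 5/20
  10 → 11: 5/5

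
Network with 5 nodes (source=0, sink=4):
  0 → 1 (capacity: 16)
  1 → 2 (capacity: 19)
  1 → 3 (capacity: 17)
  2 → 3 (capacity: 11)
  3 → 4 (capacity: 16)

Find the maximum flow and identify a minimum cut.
Max flow = 16, Min cut edges: (3,4)

Maximum flow: 16
Minimum cut: (3,4)
Partition: S = [0, 1, 2, 3], T = [4]

Max-flow min-cut theorem verified: both equal 16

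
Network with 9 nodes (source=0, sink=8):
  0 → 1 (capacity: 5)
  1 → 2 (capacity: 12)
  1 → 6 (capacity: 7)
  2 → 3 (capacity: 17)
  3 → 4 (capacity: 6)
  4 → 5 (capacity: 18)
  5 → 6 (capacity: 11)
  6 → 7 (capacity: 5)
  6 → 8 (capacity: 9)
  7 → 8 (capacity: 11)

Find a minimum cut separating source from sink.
Min cut value = 5, edges: (0,1)

Min cut value: 5
Partition: S = [0], T = [1, 2, 3, 4, 5, 6, 7, 8]
Cut edges: (0,1)

By max-flow min-cut theorem, max flow = min cut = 5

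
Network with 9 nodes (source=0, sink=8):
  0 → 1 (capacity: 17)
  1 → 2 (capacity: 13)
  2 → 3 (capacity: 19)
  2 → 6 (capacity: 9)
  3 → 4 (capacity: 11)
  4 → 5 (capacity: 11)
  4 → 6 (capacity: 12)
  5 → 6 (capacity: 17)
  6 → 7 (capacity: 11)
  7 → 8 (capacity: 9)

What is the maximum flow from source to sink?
Maximum flow = 9

Max flow: 9

Flow assignment:
  0 → 1: 9/17
  1 → 2: 9/13
  2 → 3: 4/19
  2 → 6: 5/9
  3 → 4: 4/11
  4 → 6: 4/12
  6 → 7: 9/11
  7 → 8: 9/9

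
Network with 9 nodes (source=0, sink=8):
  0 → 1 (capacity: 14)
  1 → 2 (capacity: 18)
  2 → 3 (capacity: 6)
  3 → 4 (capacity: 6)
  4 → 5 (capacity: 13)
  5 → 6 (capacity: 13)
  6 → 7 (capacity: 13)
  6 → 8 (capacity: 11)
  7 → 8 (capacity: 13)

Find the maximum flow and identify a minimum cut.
Max flow = 6, Min cut edges: (3,4)

Maximum flow: 6
Minimum cut: (3,4)
Partition: S = [0, 1, 2, 3], T = [4, 5, 6, 7, 8]

Max-flow min-cut theorem verified: both equal 6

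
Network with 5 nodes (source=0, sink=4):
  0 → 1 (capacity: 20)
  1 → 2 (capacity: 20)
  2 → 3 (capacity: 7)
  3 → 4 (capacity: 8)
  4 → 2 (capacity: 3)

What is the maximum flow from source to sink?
Maximum flow = 7

Max flow: 7

Flow assignment:
  0 → 1: 7/20
  1 → 2: 7/20
  2 → 3: 7/7
  3 → 4: 7/8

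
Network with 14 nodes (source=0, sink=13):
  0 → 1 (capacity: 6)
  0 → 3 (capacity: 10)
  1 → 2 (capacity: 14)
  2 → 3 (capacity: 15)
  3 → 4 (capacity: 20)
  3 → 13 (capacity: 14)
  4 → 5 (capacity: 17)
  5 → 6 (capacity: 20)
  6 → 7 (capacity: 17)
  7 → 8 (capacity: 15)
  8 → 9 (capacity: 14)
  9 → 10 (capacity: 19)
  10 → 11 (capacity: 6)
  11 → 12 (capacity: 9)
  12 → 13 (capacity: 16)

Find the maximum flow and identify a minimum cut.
Max flow = 16, Min cut edges: (0,1), (0,3)

Maximum flow: 16
Minimum cut: (0,1), (0,3)
Partition: S = [0], T = [1, 2, 3, 4, 5, 6, 7, 8, 9, 10, 11, 12, 13]

Max-flow min-cut theorem verified: both equal 16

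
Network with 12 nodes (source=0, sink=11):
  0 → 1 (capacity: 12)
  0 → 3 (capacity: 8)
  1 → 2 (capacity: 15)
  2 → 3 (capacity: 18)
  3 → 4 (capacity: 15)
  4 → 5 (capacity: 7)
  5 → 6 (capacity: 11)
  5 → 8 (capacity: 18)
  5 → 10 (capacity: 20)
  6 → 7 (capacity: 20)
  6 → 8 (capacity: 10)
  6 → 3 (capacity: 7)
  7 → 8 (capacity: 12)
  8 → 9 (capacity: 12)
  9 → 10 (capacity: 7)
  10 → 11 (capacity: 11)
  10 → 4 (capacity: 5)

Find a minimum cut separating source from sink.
Min cut value = 7, edges: (4,5)

Min cut value: 7
Partition: S = [0, 1, 2, 3, 4], T = [5, 6, 7, 8, 9, 10, 11]
Cut edges: (4,5)

By max-flow min-cut theorem, max flow = min cut = 7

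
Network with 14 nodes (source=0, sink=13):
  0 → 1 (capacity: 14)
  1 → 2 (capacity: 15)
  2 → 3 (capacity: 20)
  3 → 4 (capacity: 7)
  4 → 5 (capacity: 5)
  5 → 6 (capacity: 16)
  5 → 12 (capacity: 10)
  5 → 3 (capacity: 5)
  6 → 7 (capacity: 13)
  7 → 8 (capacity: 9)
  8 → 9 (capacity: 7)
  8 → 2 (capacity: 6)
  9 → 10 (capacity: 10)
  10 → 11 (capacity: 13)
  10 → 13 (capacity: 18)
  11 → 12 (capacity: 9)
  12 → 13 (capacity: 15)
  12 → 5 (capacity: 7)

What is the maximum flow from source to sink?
Maximum flow = 5

Max flow: 5

Flow assignment:
  0 → 1: 5/14
  1 → 2: 5/15
  2 → 3: 5/20
  3 → 4: 5/7
  4 → 5: 5/5
  5 → 12: 5/10
  12 → 13: 5/15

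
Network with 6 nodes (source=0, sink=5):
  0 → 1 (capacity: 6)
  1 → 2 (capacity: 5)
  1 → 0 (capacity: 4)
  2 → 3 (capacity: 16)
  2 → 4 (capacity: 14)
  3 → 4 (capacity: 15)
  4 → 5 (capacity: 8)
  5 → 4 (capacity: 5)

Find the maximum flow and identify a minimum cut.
Max flow = 5, Min cut edges: (1,2)

Maximum flow: 5
Minimum cut: (1,2)
Partition: S = [0, 1], T = [2, 3, 4, 5]

Max-flow min-cut theorem verified: both equal 5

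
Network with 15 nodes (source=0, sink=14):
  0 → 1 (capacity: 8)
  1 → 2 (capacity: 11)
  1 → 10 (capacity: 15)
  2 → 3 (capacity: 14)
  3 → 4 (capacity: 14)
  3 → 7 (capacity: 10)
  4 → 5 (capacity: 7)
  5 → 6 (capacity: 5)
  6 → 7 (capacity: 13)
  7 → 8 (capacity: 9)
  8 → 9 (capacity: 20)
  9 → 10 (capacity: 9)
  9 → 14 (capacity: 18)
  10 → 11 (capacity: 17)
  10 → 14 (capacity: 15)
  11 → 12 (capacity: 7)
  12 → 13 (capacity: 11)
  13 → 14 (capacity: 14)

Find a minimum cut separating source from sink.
Min cut value = 8, edges: (0,1)

Min cut value: 8
Partition: S = [0], T = [1, 2, 3, 4, 5, 6, 7, 8, 9, 10, 11, 12, 13, 14]
Cut edges: (0,1)

By max-flow min-cut theorem, max flow = min cut = 8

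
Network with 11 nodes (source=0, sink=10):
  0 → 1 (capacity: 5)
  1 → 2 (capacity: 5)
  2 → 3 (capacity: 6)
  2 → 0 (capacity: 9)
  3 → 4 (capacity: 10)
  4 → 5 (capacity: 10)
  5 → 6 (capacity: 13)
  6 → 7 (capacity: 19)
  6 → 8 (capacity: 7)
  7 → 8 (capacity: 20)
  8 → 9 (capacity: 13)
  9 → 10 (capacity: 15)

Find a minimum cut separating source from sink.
Min cut value = 5, edges: (1,2)

Min cut value: 5
Partition: S = [0, 1], T = [2, 3, 4, 5, 6, 7, 8, 9, 10]
Cut edges: (1,2)

By max-flow min-cut theorem, max flow = min cut = 5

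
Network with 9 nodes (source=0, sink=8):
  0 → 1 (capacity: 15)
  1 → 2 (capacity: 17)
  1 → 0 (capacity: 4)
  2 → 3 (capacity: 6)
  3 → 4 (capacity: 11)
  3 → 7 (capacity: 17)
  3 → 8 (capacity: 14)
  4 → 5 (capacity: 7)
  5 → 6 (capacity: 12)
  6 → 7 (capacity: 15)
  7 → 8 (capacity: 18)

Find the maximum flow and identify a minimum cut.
Max flow = 6, Min cut edges: (2,3)

Maximum flow: 6
Minimum cut: (2,3)
Partition: S = [0, 1, 2], T = [3, 4, 5, 6, 7, 8]

Max-flow min-cut theorem verified: both equal 6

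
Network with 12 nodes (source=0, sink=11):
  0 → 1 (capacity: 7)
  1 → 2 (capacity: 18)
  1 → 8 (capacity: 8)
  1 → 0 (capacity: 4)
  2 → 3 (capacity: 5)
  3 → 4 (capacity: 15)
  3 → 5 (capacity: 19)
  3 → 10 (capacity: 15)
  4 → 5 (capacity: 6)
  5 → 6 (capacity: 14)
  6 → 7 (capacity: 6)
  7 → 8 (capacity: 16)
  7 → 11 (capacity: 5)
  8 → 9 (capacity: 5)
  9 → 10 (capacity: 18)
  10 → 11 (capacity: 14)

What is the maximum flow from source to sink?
Maximum flow = 7

Max flow: 7

Flow assignment:
  0 → 1: 7/7
  1 → 2: 5/18
  1 → 8: 2/8
  2 → 3: 5/5
  3 → 10: 5/15
  8 → 9: 2/5
  9 → 10: 2/18
  10 → 11: 7/14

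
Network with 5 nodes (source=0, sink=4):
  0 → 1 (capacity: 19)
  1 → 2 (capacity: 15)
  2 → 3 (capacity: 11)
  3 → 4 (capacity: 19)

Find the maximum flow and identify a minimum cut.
Max flow = 11, Min cut edges: (2,3)

Maximum flow: 11
Minimum cut: (2,3)
Partition: S = [0, 1, 2], T = [3, 4]

Max-flow min-cut theorem verified: both equal 11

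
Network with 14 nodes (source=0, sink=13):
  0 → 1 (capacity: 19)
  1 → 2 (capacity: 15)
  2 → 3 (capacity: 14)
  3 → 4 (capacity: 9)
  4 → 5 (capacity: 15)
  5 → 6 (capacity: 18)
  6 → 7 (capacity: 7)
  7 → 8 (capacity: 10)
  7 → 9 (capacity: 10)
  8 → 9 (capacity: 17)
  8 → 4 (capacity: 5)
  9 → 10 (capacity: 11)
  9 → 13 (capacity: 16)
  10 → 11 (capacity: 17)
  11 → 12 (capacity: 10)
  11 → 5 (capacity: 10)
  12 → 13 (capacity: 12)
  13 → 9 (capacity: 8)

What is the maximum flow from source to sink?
Maximum flow = 7

Max flow: 7

Flow assignment:
  0 → 1: 7/19
  1 → 2: 7/15
  2 → 3: 7/14
  3 → 4: 7/9
  4 → 5: 7/15
  5 → 6: 7/18
  6 → 7: 7/7
  7 → 9: 7/10
  9 → 13: 7/16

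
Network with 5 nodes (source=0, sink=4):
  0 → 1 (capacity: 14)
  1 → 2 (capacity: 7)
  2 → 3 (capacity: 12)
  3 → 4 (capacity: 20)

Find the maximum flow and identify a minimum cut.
Max flow = 7, Min cut edges: (1,2)

Maximum flow: 7
Minimum cut: (1,2)
Partition: S = [0, 1], T = [2, 3, 4]

Max-flow min-cut theorem verified: both equal 7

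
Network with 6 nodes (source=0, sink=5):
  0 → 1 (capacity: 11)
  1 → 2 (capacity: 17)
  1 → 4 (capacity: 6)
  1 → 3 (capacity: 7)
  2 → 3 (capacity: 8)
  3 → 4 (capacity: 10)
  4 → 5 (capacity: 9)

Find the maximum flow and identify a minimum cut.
Max flow = 9, Min cut edges: (4,5)

Maximum flow: 9
Minimum cut: (4,5)
Partition: S = [0, 1, 2, 3, 4], T = [5]

Max-flow min-cut theorem verified: both equal 9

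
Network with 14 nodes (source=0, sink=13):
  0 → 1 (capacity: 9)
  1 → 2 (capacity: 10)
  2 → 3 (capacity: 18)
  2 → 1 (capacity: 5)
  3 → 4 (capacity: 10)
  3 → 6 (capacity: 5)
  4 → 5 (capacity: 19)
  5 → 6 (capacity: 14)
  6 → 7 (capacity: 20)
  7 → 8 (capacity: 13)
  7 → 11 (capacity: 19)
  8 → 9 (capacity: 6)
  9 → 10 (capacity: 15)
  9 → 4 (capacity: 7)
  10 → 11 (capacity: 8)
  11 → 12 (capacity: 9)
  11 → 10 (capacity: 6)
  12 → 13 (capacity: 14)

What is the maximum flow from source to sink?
Maximum flow = 9

Max flow: 9

Flow assignment:
  0 → 1: 9/9
  1 → 2: 9/10
  2 → 3: 9/18
  3 → 4: 4/10
  3 → 6: 5/5
  4 → 5: 4/19
  5 → 6: 4/14
  6 → 7: 9/20
  7 → 11: 9/19
  11 → 12: 9/9
  12 → 13: 9/14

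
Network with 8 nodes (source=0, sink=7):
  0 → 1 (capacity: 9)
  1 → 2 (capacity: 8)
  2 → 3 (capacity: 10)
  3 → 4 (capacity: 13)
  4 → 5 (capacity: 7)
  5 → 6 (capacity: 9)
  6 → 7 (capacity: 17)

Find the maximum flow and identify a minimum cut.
Max flow = 7, Min cut edges: (4,5)

Maximum flow: 7
Minimum cut: (4,5)
Partition: S = [0, 1, 2, 3, 4], T = [5, 6, 7]

Max-flow min-cut theorem verified: both equal 7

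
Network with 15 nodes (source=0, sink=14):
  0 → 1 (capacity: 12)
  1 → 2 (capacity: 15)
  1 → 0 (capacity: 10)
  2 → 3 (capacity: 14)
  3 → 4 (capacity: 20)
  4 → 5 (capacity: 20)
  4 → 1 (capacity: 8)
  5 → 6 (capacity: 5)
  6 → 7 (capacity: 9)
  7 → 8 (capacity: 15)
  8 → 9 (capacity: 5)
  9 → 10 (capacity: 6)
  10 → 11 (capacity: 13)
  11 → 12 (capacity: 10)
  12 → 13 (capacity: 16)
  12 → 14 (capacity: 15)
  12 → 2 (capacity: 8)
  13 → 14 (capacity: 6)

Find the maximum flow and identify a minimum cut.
Max flow = 5, Min cut edges: (8,9)

Maximum flow: 5
Minimum cut: (8,9)
Partition: S = [0, 1, 2, 3, 4, 5, 6, 7, 8], T = [9, 10, 11, 12, 13, 14]

Max-flow min-cut theorem verified: both equal 5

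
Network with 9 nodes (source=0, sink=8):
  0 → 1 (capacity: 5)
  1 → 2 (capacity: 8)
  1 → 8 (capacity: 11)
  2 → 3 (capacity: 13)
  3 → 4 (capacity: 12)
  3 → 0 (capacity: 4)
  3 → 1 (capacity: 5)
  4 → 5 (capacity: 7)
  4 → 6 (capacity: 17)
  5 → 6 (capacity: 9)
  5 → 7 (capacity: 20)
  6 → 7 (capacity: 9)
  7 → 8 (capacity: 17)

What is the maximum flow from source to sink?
Maximum flow = 5

Max flow: 5

Flow assignment:
  0 → 1: 5/5
  1 → 8: 5/11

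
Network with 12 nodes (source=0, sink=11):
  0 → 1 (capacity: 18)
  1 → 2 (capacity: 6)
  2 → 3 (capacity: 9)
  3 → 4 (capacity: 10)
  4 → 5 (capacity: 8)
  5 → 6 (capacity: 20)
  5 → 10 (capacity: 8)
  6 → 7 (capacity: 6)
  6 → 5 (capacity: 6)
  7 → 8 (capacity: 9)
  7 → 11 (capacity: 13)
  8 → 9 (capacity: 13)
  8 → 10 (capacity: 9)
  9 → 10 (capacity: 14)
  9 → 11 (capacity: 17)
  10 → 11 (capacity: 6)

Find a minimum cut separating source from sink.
Min cut value = 6, edges: (1,2)

Min cut value: 6
Partition: S = [0, 1], T = [2, 3, 4, 5, 6, 7, 8, 9, 10, 11]
Cut edges: (1,2)

By max-flow min-cut theorem, max flow = min cut = 6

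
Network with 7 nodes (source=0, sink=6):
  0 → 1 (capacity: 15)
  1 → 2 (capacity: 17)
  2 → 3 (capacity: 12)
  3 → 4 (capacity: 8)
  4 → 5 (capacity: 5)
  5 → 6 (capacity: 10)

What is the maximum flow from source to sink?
Maximum flow = 5

Max flow: 5

Flow assignment:
  0 → 1: 5/15
  1 → 2: 5/17
  2 → 3: 5/12
  3 → 4: 5/8
  4 → 5: 5/5
  5 → 6: 5/10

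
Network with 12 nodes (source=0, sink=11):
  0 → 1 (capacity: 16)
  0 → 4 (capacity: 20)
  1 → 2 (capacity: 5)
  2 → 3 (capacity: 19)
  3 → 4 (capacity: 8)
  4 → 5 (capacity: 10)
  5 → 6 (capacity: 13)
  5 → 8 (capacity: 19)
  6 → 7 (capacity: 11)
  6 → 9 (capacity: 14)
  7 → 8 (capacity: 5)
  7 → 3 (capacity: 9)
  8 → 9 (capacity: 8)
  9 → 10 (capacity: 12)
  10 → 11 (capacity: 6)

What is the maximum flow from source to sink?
Maximum flow = 6

Max flow: 6

Flow assignment:
  0 → 1: 5/16
  0 → 4: 1/20
  1 → 2: 5/5
  2 → 3: 5/19
  3 → 4: 5/8
  4 → 5: 6/10
  5 → 6: 6/13
  6 → 9: 6/14
  9 → 10: 6/12
  10 → 11: 6/6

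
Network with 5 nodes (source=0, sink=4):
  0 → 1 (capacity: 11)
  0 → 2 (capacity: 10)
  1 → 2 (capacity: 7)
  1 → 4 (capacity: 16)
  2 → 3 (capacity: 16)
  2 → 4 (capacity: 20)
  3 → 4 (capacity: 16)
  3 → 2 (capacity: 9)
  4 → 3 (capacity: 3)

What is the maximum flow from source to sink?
Maximum flow = 21

Max flow: 21

Flow assignment:
  0 → 1: 11/11
  0 → 2: 10/10
  1 → 4: 11/16
  2 → 4: 10/20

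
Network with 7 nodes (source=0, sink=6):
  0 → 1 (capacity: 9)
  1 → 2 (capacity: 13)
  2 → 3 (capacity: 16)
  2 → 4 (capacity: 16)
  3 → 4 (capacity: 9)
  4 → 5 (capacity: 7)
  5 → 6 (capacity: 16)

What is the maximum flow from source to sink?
Maximum flow = 7

Max flow: 7

Flow assignment:
  0 → 1: 7/9
  1 → 2: 7/13
  2 → 4: 7/16
  4 → 5: 7/7
  5 → 6: 7/16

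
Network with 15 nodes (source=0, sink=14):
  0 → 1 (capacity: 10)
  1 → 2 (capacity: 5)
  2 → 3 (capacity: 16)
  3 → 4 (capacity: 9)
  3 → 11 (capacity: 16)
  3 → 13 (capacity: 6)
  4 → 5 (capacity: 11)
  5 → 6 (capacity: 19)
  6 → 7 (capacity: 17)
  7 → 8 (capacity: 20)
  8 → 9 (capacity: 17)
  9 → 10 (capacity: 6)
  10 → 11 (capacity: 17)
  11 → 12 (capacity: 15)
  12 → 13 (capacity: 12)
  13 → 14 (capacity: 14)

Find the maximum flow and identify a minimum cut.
Max flow = 5, Min cut edges: (1,2)

Maximum flow: 5
Minimum cut: (1,2)
Partition: S = [0, 1], T = [2, 3, 4, 5, 6, 7, 8, 9, 10, 11, 12, 13, 14]

Max-flow min-cut theorem verified: both equal 5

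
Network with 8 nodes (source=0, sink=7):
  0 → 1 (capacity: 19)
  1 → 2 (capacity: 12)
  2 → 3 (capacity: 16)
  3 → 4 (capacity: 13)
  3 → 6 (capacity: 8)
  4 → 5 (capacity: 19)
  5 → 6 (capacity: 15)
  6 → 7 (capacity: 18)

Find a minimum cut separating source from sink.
Min cut value = 12, edges: (1,2)

Min cut value: 12
Partition: S = [0, 1], T = [2, 3, 4, 5, 6, 7]
Cut edges: (1,2)

By max-flow min-cut theorem, max flow = min cut = 12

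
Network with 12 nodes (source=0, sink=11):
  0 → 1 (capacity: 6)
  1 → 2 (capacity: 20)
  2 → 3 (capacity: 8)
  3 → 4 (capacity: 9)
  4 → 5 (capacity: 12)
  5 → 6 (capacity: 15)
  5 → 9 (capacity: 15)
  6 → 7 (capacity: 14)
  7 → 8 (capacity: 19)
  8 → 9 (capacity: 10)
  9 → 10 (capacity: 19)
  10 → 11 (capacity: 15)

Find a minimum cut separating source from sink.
Min cut value = 6, edges: (0,1)

Min cut value: 6
Partition: S = [0], T = [1, 2, 3, 4, 5, 6, 7, 8, 9, 10, 11]
Cut edges: (0,1)

By max-flow min-cut theorem, max flow = min cut = 6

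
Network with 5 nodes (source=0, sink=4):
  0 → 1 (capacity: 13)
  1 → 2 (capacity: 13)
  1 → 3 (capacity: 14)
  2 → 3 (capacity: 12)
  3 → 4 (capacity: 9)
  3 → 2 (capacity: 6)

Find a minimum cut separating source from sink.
Min cut value = 9, edges: (3,4)

Min cut value: 9
Partition: S = [0, 1, 2, 3], T = [4]
Cut edges: (3,4)

By max-flow min-cut theorem, max flow = min cut = 9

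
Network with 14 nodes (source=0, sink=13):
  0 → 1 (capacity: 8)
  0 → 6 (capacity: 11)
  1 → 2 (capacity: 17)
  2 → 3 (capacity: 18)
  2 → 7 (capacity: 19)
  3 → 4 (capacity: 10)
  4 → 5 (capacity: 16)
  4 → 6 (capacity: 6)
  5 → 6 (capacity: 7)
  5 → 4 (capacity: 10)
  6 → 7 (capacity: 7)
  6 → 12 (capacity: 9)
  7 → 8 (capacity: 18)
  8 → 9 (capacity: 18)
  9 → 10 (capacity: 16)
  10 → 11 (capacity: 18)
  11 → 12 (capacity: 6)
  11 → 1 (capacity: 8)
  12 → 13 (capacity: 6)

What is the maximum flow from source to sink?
Maximum flow = 6

Max flow: 6

Flow assignment:
  0 → 1: 4/8
  0 → 6: 2/11
  1 → 2: 8/17
  2 → 7: 8/19
  6 → 7: 2/7
  7 → 8: 10/18
  8 → 9: 10/18
  9 → 10: 10/16
  10 → 11: 10/18
  11 → 12: 6/6
  11 → 1: 4/8
  12 → 13: 6/6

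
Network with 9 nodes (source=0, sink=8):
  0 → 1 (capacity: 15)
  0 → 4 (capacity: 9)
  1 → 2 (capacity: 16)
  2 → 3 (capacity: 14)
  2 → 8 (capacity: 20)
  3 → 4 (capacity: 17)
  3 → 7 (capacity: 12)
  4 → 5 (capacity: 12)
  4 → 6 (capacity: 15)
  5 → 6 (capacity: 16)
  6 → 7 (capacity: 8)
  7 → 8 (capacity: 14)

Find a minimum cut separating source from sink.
Min cut value = 23, edges: (0,1), (6,7)

Min cut value: 23
Partition: S = [0, 4, 5, 6], T = [1, 2, 3, 7, 8]
Cut edges: (0,1), (6,7)

By max-flow min-cut theorem, max flow = min cut = 23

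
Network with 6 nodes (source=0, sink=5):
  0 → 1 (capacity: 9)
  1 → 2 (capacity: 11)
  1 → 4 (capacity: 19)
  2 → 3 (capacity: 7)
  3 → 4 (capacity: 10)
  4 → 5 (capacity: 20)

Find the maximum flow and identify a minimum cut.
Max flow = 9, Min cut edges: (0,1)

Maximum flow: 9
Minimum cut: (0,1)
Partition: S = [0], T = [1, 2, 3, 4, 5]

Max-flow min-cut theorem verified: both equal 9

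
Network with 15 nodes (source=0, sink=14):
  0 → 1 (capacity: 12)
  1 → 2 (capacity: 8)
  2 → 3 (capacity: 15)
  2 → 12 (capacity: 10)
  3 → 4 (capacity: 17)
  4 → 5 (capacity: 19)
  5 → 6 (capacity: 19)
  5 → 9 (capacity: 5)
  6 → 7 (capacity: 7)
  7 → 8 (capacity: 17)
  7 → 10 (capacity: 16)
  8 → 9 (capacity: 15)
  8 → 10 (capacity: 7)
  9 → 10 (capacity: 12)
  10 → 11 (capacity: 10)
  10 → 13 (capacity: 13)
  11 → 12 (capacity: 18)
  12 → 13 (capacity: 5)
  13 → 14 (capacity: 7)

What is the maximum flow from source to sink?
Maximum flow = 7

Max flow: 7

Flow assignment:
  0 → 1: 7/12
  1 → 2: 7/8
  2 → 3: 3/15
  2 → 12: 4/10
  3 → 4: 3/17
  4 → 5: 3/19
  5 → 9: 3/5
  9 → 10: 3/12
  10 → 13: 3/13
  12 → 13: 4/5
  13 → 14: 7/7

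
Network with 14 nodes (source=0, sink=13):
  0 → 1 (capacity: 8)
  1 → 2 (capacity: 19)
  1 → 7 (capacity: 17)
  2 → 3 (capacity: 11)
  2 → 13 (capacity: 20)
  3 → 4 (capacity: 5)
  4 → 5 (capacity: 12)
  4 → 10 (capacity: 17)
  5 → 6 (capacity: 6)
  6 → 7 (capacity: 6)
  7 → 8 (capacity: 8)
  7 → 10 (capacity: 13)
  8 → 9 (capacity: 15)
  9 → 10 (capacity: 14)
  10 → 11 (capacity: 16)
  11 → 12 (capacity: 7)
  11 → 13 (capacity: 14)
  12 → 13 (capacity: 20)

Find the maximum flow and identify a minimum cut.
Max flow = 8, Min cut edges: (0,1)

Maximum flow: 8
Minimum cut: (0,1)
Partition: S = [0], T = [1, 2, 3, 4, 5, 6, 7, 8, 9, 10, 11, 12, 13]

Max-flow min-cut theorem verified: both equal 8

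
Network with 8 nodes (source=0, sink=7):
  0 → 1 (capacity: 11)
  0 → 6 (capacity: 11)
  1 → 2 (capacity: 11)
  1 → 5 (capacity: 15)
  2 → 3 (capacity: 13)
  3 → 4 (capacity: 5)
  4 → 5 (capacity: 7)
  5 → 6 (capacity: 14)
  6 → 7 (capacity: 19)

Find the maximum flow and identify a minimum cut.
Max flow = 19, Min cut edges: (6,7)

Maximum flow: 19
Minimum cut: (6,7)
Partition: S = [0, 1, 2, 3, 4, 5, 6], T = [7]

Max-flow min-cut theorem verified: both equal 19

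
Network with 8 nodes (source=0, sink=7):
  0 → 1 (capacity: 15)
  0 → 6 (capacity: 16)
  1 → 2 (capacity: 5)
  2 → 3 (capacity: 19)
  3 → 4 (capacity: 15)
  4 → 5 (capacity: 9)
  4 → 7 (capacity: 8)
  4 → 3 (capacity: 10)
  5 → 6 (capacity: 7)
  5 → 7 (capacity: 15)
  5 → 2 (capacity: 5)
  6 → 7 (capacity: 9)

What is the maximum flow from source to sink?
Maximum flow = 14

Max flow: 14

Flow assignment:
  0 → 1: 5/15
  0 → 6: 9/16
  1 → 2: 5/5
  2 → 3: 5/19
  3 → 4: 5/15
  4 → 7: 5/8
  6 → 7: 9/9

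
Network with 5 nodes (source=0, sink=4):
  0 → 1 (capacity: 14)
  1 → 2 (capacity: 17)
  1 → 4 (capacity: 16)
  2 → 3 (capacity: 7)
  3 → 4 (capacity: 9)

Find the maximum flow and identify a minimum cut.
Max flow = 14, Min cut edges: (0,1)

Maximum flow: 14
Minimum cut: (0,1)
Partition: S = [0], T = [1, 2, 3, 4]

Max-flow min-cut theorem verified: both equal 14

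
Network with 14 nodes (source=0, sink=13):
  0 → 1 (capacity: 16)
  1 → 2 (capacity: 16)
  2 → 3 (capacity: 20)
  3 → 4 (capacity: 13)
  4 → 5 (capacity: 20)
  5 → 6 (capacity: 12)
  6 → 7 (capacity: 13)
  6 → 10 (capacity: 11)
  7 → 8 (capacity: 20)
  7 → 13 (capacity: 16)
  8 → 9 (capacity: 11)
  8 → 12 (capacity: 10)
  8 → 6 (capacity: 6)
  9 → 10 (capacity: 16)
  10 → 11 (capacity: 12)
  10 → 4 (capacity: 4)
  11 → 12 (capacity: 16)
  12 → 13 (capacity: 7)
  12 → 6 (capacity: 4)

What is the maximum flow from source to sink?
Maximum flow = 12

Max flow: 12

Flow assignment:
  0 → 1: 12/16
  1 → 2: 12/16
  2 → 3: 12/20
  3 → 4: 12/13
  4 → 5: 12/20
  5 → 6: 12/12
  6 → 7: 12/13
  7 → 13: 12/16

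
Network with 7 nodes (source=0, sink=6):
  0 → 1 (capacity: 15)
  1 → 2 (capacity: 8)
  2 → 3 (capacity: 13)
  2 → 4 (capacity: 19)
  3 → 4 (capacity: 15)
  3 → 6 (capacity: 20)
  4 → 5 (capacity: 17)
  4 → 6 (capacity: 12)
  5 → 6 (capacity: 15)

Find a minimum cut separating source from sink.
Min cut value = 8, edges: (1,2)

Min cut value: 8
Partition: S = [0, 1], T = [2, 3, 4, 5, 6]
Cut edges: (1,2)

By max-flow min-cut theorem, max flow = min cut = 8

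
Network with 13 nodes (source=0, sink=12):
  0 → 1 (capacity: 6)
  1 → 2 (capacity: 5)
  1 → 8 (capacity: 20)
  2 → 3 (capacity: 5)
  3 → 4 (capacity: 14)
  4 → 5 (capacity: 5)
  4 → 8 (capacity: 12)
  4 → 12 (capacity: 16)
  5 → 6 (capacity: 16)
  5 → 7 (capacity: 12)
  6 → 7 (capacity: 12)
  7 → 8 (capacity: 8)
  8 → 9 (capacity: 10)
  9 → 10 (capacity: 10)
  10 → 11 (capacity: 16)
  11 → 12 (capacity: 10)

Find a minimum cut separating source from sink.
Min cut value = 6, edges: (0,1)

Min cut value: 6
Partition: S = [0], T = [1, 2, 3, 4, 5, 6, 7, 8, 9, 10, 11, 12]
Cut edges: (0,1)

By max-flow min-cut theorem, max flow = min cut = 6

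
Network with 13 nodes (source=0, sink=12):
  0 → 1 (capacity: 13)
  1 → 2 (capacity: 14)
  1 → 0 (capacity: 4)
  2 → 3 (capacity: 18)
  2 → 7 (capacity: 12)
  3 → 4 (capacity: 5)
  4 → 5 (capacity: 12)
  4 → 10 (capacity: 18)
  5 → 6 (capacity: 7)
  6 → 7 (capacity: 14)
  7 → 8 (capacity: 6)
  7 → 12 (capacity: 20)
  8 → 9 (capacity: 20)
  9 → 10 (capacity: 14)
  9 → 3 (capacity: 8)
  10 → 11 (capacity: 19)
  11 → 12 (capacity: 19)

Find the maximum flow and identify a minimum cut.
Max flow = 13, Min cut edges: (0,1)

Maximum flow: 13
Minimum cut: (0,1)
Partition: S = [0], T = [1, 2, 3, 4, 5, 6, 7, 8, 9, 10, 11, 12]

Max-flow min-cut theorem verified: both equal 13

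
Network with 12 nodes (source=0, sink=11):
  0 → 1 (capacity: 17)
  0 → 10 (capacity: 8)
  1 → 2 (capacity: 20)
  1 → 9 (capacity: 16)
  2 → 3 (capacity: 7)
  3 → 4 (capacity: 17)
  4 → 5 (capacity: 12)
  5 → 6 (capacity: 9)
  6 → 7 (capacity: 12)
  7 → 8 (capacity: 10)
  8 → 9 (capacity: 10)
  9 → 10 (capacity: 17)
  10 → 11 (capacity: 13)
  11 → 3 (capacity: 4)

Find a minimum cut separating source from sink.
Min cut value = 13, edges: (10,11)

Min cut value: 13
Partition: S = [0, 1, 2, 3, 4, 5, 6, 7, 8, 9, 10], T = [11]
Cut edges: (10,11)

By max-flow min-cut theorem, max flow = min cut = 13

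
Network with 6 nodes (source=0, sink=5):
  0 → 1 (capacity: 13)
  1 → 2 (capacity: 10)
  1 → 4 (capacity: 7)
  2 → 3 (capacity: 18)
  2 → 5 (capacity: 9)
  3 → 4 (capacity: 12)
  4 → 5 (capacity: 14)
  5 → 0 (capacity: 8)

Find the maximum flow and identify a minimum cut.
Max flow = 13, Min cut edges: (0,1)

Maximum flow: 13
Minimum cut: (0,1)
Partition: S = [0], T = [1, 2, 3, 4, 5]

Max-flow min-cut theorem verified: both equal 13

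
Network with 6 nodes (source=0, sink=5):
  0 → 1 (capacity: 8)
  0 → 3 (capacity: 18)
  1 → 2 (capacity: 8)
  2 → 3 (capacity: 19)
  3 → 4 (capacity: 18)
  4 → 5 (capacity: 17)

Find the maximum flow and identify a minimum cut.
Max flow = 17, Min cut edges: (4,5)

Maximum flow: 17
Minimum cut: (4,5)
Partition: S = [0, 1, 2, 3, 4], T = [5]

Max-flow min-cut theorem verified: both equal 17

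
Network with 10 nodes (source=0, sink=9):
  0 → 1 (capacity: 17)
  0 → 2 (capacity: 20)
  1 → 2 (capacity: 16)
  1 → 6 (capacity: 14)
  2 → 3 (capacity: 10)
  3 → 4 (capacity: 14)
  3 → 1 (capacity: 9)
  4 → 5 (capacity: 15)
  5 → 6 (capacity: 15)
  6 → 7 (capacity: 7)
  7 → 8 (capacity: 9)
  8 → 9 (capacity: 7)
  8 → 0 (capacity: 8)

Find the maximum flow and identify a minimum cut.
Max flow = 7, Min cut edges: (8,9)

Maximum flow: 7
Minimum cut: (8,9)
Partition: S = [0, 1, 2, 3, 4, 5, 6, 7, 8], T = [9]

Max-flow min-cut theorem verified: both equal 7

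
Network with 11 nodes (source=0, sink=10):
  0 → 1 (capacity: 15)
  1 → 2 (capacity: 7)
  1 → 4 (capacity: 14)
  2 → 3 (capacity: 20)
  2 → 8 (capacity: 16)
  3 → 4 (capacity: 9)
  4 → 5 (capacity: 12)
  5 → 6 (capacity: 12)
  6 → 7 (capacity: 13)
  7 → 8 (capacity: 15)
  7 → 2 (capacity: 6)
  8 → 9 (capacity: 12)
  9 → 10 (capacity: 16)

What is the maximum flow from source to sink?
Maximum flow = 12

Max flow: 12

Flow assignment:
  0 → 1: 12/15
  1 → 2: 4/7
  1 → 4: 8/14
  2 → 8: 4/16
  4 → 5: 8/12
  5 → 6: 8/12
  6 → 7: 8/13
  7 → 8: 8/15
  8 → 9: 12/12
  9 → 10: 12/16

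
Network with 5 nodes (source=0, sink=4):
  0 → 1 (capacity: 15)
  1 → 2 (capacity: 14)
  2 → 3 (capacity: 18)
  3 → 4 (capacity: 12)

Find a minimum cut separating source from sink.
Min cut value = 12, edges: (3,4)

Min cut value: 12
Partition: S = [0, 1, 2, 3], T = [4]
Cut edges: (3,4)

By max-flow min-cut theorem, max flow = min cut = 12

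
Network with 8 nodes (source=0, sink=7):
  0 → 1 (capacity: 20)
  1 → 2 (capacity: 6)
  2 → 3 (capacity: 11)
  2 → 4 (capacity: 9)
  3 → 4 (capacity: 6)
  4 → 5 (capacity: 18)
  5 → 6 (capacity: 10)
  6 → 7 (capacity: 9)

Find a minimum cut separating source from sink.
Min cut value = 6, edges: (1,2)

Min cut value: 6
Partition: S = [0, 1], T = [2, 3, 4, 5, 6, 7]
Cut edges: (1,2)

By max-flow min-cut theorem, max flow = min cut = 6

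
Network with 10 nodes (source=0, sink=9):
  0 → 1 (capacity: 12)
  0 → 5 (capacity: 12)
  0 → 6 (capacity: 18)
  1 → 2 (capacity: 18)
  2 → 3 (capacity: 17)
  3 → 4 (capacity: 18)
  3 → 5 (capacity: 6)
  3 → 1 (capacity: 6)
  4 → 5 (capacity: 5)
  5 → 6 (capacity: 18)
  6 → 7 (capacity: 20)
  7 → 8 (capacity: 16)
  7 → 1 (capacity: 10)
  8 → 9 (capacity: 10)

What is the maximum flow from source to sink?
Maximum flow = 10

Max flow: 10

Flow assignment:
  0 → 1: 10/12
  1 → 2: 12/18
  2 → 3: 12/17
  3 → 4: 5/18
  3 → 5: 5/6
  3 → 1: 2/6
  4 → 5: 5/5
  5 → 6: 10/18
  6 → 7: 10/20
  7 → 8: 10/16
  8 → 9: 10/10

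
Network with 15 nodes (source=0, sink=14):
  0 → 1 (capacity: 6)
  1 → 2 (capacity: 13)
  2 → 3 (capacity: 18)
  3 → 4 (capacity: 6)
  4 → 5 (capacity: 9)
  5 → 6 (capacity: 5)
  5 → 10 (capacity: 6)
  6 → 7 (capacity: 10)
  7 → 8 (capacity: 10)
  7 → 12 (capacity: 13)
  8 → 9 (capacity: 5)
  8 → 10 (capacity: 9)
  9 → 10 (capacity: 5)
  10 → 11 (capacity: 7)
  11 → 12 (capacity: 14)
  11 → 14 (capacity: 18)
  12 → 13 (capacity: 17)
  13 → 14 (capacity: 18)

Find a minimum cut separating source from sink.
Min cut value = 6, edges: (3,4)

Min cut value: 6
Partition: S = [0, 1, 2, 3], T = [4, 5, 6, 7, 8, 9, 10, 11, 12, 13, 14]
Cut edges: (3,4)

By max-flow min-cut theorem, max flow = min cut = 6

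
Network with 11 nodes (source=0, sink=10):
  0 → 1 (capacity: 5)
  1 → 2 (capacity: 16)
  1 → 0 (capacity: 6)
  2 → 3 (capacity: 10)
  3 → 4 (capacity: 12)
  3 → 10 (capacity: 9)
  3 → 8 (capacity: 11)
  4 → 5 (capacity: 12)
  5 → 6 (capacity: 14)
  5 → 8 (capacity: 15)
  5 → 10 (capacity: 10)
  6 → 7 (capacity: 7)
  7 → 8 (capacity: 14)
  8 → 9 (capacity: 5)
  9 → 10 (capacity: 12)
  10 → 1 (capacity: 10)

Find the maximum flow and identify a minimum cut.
Max flow = 5, Min cut edges: (0,1)

Maximum flow: 5
Minimum cut: (0,1)
Partition: S = [0], T = [1, 2, 3, 4, 5, 6, 7, 8, 9, 10]

Max-flow min-cut theorem verified: both equal 5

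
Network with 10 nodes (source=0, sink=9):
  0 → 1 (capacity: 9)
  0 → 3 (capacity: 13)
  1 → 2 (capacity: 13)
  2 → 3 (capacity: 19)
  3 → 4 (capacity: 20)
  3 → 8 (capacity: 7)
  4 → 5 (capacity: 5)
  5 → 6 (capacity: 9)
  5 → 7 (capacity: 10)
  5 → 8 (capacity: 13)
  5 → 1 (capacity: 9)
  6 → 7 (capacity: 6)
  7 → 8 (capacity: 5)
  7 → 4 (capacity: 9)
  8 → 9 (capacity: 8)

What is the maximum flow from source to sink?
Maximum flow = 8

Max flow: 8

Flow assignment:
  0 → 1: 5/9
  0 → 3: 3/13
  1 → 2: 9/13
  2 → 3: 9/19
  3 → 4: 5/20
  3 → 8: 7/7
  4 → 5: 5/5
  5 → 8: 1/13
  5 → 1: 4/9
  8 → 9: 8/8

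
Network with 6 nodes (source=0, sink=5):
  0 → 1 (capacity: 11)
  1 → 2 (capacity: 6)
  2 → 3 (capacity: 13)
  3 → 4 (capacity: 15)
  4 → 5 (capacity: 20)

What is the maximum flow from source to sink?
Maximum flow = 6

Max flow: 6

Flow assignment:
  0 → 1: 6/11
  1 → 2: 6/6
  2 → 3: 6/13
  3 → 4: 6/15
  4 → 5: 6/20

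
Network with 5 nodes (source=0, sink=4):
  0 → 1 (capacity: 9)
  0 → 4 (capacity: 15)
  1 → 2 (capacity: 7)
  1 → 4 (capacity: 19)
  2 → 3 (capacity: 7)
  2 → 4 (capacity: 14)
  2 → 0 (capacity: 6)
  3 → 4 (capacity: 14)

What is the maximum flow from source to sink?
Maximum flow = 24

Max flow: 24

Flow assignment:
  0 → 1: 9/9
  0 → 4: 15/15
  1 → 4: 9/19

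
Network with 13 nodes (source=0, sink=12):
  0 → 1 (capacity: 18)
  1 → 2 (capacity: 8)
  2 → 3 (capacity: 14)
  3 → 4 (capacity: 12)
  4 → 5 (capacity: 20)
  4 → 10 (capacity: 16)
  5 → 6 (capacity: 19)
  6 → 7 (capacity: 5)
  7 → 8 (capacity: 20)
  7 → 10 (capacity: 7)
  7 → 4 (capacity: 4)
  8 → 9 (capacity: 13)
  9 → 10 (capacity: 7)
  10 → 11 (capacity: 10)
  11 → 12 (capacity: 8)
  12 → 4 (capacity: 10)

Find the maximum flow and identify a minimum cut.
Max flow = 8, Min cut edges: (11,12)

Maximum flow: 8
Minimum cut: (11,12)
Partition: S = [0, 1, 2, 3, 4, 5, 6, 7, 8, 9, 10, 11], T = [12]

Max-flow min-cut theorem verified: both equal 8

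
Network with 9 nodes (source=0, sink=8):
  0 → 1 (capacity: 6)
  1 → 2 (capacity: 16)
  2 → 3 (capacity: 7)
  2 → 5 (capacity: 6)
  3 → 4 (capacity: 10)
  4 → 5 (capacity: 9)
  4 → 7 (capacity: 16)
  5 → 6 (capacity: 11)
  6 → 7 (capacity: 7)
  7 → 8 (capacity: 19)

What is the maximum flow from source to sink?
Maximum flow = 6

Max flow: 6

Flow assignment:
  0 → 1: 6/6
  1 → 2: 6/16
  2 → 3: 6/7
  3 → 4: 6/10
  4 → 7: 6/16
  7 → 8: 6/19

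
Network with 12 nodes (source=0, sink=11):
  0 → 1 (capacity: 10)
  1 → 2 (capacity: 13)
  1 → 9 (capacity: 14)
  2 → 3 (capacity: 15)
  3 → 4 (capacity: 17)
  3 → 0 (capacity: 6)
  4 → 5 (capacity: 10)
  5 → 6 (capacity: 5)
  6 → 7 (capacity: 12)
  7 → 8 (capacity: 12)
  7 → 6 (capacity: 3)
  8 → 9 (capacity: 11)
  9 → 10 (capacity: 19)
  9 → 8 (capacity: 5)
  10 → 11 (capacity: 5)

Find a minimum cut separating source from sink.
Min cut value = 5, edges: (10,11)

Min cut value: 5
Partition: S = [0, 1, 2, 3, 4, 5, 6, 7, 8, 9, 10], T = [11]
Cut edges: (10,11)

By max-flow min-cut theorem, max flow = min cut = 5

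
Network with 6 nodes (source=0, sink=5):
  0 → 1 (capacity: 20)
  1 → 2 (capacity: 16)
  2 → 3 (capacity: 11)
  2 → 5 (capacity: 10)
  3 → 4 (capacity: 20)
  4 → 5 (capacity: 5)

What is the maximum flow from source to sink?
Maximum flow = 15

Max flow: 15

Flow assignment:
  0 → 1: 15/20
  1 → 2: 15/16
  2 → 3: 5/11
  2 → 5: 10/10
  3 → 4: 5/20
  4 → 5: 5/5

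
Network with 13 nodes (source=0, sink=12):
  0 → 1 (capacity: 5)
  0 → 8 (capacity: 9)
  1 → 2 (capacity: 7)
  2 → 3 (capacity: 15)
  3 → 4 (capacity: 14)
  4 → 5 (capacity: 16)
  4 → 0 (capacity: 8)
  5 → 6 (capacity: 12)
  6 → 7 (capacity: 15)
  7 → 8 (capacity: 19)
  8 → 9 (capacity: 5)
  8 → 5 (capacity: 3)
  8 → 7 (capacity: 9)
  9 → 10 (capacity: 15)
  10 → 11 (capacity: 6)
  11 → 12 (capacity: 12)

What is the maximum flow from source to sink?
Maximum flow = 5

Max flow: 5

Flow assignment:
  0 → 1: 5/5
  1 → 2: 5/7
  2 → 3: 5/15
  3 → 4: 5/14
  4 → 5: 5/16
  5 → 6: 5/12
  6 → 7: 5/15
  7 → 8: 5/19
  8 → 9: 5/5
  9 → 10: 5/15
  10 → 11: 5/6
  11 → 12: 5/12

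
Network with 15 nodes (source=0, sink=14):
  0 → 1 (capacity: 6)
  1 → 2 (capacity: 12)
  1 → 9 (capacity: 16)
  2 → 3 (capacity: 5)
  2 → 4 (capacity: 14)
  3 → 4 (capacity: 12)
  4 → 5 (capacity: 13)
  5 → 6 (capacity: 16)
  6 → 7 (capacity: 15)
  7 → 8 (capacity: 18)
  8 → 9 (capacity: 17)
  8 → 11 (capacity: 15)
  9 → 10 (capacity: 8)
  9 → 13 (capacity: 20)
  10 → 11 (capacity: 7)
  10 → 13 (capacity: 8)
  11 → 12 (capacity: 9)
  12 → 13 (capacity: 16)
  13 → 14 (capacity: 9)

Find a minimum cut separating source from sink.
Min cut value = 6, edges: (0,1)

Min cut value: 6
Partition: S = [0], T = [1, 2, 3, 4, 5, 6, 7, 8, 9, 10, 11, 12, 13, 14]
Cut edges: (0,1)

By max-flow min-cut theorem, max flow = min cut = 6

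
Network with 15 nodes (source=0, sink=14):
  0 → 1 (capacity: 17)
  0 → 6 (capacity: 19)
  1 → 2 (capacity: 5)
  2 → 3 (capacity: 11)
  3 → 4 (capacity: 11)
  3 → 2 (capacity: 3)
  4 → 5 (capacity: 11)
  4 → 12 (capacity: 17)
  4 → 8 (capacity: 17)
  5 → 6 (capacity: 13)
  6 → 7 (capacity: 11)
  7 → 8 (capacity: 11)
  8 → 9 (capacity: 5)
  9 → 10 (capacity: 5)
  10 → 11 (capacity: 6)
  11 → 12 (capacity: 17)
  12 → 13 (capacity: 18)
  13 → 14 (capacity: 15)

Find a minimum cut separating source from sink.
Min cut value = 10, edges: (1,2), (9,10)

Min cut value: 10
Partition: S = [0, 1, 5, 6, 7, 8, 9], T = [2, 3, 4, 10, 11, 12, 13, 14]
Cut edges: (1,2), (9,10)

By max-flow min-cut theorem, max flow = min cut = 10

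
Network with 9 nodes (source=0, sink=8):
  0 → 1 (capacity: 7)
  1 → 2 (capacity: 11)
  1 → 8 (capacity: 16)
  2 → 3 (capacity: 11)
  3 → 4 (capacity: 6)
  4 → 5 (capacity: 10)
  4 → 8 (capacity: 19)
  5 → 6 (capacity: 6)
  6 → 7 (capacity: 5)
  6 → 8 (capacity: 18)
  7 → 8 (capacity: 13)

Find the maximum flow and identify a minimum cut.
Max flow = 7, Min cut edges: (0,1)

Maximum flow: 7
Minimum cut: (0,1)
Partition: S = [0], T = [1, 2, 3, 4, 5, 6, 7, 8]

Max-flow min-cut theorem verified: both equal 7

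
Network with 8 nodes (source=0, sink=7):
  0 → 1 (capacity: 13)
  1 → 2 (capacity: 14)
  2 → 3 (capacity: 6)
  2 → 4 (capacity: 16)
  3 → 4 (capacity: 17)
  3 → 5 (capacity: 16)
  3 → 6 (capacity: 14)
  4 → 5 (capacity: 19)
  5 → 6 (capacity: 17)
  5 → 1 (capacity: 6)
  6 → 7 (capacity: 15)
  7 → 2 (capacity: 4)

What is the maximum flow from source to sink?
Maximum flow = 13

Max flow: 13

Flow assignment:
  0 → 1: 13/13
  1 → 2: 13/14
  2 → 3: 6/6
  2 → 4: 7/16
  3 → 6: 6/14
  4 → 5: 7/19
  5 → 6: 7/17
  6 → 7: 13/15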